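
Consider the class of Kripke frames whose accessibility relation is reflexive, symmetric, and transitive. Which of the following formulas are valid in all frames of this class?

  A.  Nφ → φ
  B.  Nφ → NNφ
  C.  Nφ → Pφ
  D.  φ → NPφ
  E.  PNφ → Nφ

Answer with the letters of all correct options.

A relation that is reflexive, symmetric, and transitive is also euclidean and serial.
(A) Nφ → φ is axiom T; it is valid on a frame exactly when R is reflexive. Every such R is reflexive, so valid.
(B) Nφ → NNφ (axiom 4) characterises the transitive frames. Every such R is transitive — valid.
(C) Nφ → Pφ (axiom D) characterises the serial frames. Every such R is serial — valid.
(D) φ → NPφ is axiom B, which corresponds to symmetry. Every such R is symmetric — valid.
(E) the dual of axiom 5: valid iff R is euclidean. Every such R is euclidean — valid.

A, B, C, D, E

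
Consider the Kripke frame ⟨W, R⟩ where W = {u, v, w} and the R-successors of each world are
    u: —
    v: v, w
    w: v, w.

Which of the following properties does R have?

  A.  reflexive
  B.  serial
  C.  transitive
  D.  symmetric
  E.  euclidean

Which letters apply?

(A) not reflexive: not u R u.
(B) not serial: u has no R-successor.
(C) transitive: R is closed under composition.
(D) symmetric: every R-edge is matched by its reverse.
(E) euclidean: any two R-successors of the same world are R-related.

C, D, E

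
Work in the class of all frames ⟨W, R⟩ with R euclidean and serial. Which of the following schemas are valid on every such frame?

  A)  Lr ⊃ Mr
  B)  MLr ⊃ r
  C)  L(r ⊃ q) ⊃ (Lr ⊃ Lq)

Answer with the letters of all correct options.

(A) Lr ⊃ Mr (axiom D) characterises the serial frames. Every such R is serial — valid.
(B) the dual of axiom B: valid iff R is symmetric. Such an R need not be symmetric — not valid.
(C) L(r ⊃ q) ⊃ (Lr ⊃ Lq) is axiom K, valid on every Kripke frame — valid.

A, C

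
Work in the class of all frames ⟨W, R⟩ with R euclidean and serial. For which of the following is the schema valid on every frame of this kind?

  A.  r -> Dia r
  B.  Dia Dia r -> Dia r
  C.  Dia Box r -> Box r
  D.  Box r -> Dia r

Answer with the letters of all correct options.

C, D

(A) the dual of axiom T: valid iff R is reflexive. Such an R need not be reflexive — not valid.
(B) Dia Dia r -> Dia r is the dual of axiom 4, which corresponds to transitivity. Such an R need not be transitive — not valid.
(C) the dual of axiom 5: valid iff R is euclidean. Every such R is euclidean — valid.
(D) axiom D: valid iff R is serial. Every such R is serial — valid.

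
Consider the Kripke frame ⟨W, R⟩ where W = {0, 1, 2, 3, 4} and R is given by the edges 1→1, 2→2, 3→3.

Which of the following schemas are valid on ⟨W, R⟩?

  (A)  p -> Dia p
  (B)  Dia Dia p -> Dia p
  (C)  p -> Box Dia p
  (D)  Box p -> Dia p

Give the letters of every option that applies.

R is not reflexive: not 0 R 0.
R is symmetric: every R-edge is matched by its reverse.
R is transitive: R is closed under composition.
R is not serial: 0 has no R-successor.
(A) p -> Dia p is the dual of axiom T, which corresponds to reflexivity. R is not reflexive — not valid.
(B) Dia Dia p -> Dia p is the dual of axiom 4; it is valid on a frame exactly when R is transitive. R is transitive, so valid.
(C) p -> Box Dia p is axiom B, which corresponds to symmetry. R is symmetric — valid.
(D) Box p -> Dia p is axiom D, which corresponds to seriality. R is not serial — not valid.

B, C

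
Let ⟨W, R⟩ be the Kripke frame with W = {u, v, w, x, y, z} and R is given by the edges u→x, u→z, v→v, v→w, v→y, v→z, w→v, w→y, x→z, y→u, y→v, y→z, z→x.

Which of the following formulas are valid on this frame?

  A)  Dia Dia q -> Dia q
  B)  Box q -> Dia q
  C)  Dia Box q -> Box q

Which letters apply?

R is not transitive: v R y and y R u but not v R u.
R is not euclidean: v R w and v R z but not w R z.
R is serial: every world has an R-successor.
(A) Dia Dia q -> Dia q is the dual of axiom 4, which corresponds to transitivity. R is not transitive — not valid.
(B) Box q -> Dia q is axiom D; it is valid on a frame exactly when R is serial. R is serial, so valid.
(C) the dual of axiom 5: valid iff R is euclidean. R is not euclidean — not valid.

B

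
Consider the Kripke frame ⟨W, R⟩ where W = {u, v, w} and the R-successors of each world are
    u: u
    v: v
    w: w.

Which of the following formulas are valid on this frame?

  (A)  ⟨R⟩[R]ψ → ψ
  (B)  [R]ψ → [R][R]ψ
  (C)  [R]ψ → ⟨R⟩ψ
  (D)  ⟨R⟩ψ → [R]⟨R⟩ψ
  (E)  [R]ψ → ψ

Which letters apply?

R is reflexive: each world relates to itself.
R is symmetric: every R-edge is matched by its reverse.
R is transitive: R is closed under composition.
R is euclidean: any two R-successors of the same world are R-related.
R is serial: every world has an R-successor.
(A) ⟨R⟩[R]ψ → ψ (the dual of axiom B) characterises the symmetric frames. R is symmetric — valid.
(B) [R]ψ → [R][R]ψ is axiom 4, which corresponds to transitivity. R is transitive — valid.
(C) [R]ψ → ⟨R⟩ψ (axiom D) characterises the serial frames. R is serial — valid.
(D) ⟨R⟩ψ → [R]⟨R⟩ψ is axiom 5; it is valid on a frame exactly when R is euclidean. R is euclidean, so valid.
(E) [R]ψ → ψ is axiom T, which corresponds to reflexivity. R is reflexive — valid.

A, B, C, D, E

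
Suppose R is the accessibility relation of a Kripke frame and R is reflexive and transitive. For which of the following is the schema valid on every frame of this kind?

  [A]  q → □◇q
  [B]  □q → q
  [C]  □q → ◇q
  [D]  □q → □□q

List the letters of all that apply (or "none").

Reflexive relations are serial.
(A) axiom B: valid iff R is symmetric. Such an R need not be symmetric — not valid.
(B) □q → q is axiom T, which corresponds to reflexivity. Every such R is reflexive — valid.
(C) □q → ◇q (axiom D) characterises the serial frames. Every such R is serial — valid.
(D) □q → □□q (axiom 4) characterises the transitive frames. Every such R is transitive — valid.

B, C, D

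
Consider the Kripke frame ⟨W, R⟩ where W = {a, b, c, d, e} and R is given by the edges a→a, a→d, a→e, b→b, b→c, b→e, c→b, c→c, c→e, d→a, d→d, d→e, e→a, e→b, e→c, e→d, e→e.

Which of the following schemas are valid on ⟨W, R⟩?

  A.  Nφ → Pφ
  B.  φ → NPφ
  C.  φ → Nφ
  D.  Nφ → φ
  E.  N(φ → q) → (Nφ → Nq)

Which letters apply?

A, B, D, E

R is reflexive: each world relates to itself.
R is symmetric: every R-edge is matched by its reverse.
R is serial: every world has an R-successor.
R is not a subset of the identity: a R d with a ≠ d.
(A) axiom D: valid iff R is serial. R is serial — valid.
(B) axiom B: valid iff R is symmetric. R is symmetric — valid.
(C) φ → Nφ is valid only on frames where every R-edge is a self-loop. Here R ⊄ identity — not valid.
(D) Nφ → φ is axiom T, which corresponds to reflexivity. R is reflexive — valid.
(E) this is just K, valid on every normal frame.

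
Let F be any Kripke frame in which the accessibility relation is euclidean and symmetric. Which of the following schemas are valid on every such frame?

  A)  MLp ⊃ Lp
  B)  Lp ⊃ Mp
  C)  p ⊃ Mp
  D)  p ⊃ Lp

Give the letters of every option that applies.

A

A symmetric euclidean relation is transitive (uRv and vRw give vRu by symmetry, then uRw by the euclidean condition, applied at v).
(A) MLp ⊃ Lp is the dual of axiom 5; it is valid on a frame exactly when R is euclidean. Every such R is euclidean, so valid.
(B) axiom D: valid iff R is serial. Such an R need not be serial — not valid.
(C) p ⊃ Mp (the dual of axiom T) characterises the reflexive frames. Such an R need not be reflexive — not valid.
(D) p ⊃ Lp is equivalent to ◇p→p; it holds exactly when R ⊆ identity. Such an R need not be a subset of the identity — not valid.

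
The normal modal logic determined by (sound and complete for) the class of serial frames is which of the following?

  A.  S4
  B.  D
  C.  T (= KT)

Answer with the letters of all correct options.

B

(A) S4 is determined by the class of reflexive and transitive frames.
(B) D is determined by exactly this class.
(C) T (= KT) is determined by the class of reflexive frames.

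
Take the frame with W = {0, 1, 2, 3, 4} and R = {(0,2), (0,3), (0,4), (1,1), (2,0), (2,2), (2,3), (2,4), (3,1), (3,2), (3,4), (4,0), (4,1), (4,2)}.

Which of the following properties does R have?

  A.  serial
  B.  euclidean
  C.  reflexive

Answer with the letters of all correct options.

(A) serial: every world has an R-successor.
(B) not euclidean: 0 R 4 and 0 R 3 but not 4 R 3.
(C) not reflexive: not 0 R 0.

A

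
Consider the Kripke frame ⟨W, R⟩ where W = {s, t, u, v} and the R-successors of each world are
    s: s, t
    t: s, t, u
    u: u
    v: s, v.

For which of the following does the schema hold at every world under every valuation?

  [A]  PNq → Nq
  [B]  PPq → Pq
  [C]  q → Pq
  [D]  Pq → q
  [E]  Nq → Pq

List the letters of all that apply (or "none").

C, E

R is reflexive: each world relates to itself.
R is not transitive: s R t and t R u but not s R u.
R is not euclidean: t R s and t R u but not s R u.
R is serial: every world has an R-successor.
R is not a subset of the identity: s R t with s ≠ t.
(A) PNq → Nq is the dual of axiom 5; it is valid on a frame exactly when R is euclidean. R is not euclidean, so not valid.
(B) PPq → Pq (the dual of axiom 4) characterises the transitive frames. R is not transitive — not valid.
(C) q → Pq is the dual of axiom T; it is valid on a frame exactly when R is reflexive. R is reflexive, so valid.
(D) Pq → q (the converse of T) corresponds to R being a subset of the identity. Here R ⊄ identity, so not valid.
(E) Nq → Pq is axiom D; it is valid on a frame exactly when R is serial. R is serial, so valid.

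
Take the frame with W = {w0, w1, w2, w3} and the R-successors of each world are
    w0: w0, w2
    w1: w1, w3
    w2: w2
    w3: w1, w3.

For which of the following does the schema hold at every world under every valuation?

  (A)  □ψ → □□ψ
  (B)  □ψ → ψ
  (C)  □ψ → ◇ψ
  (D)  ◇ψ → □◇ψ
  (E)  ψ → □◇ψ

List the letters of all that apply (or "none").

R is reflexive: each world relates to itself.
R is not symmetric: w0 R w2 but not w2 R w0.
R is transitive: R is closed under composition.
R is not euclidean: w0 R w2 and w0 R w0 but not w2 R w0.
R is serial: every world has an R-successor.
(A) axiom 4: valid iff R is transitive. R is transitive — valid.
(B) □ψ → ψ is axiom T; it is valid on a frame exactly when R is reflexive. R is reflexive, so valid.
(C) □ψ → ◇ψ (axiom D) characterises the serial frames. R is serial — valid.
(D) ◇ψ → □◇ψ (axiom 5) characterises the euclidean frames. R is not euclidean — not valid.
(E) axiom B: valid iff R is symmetric. R is not symmetric — not valid.

A, B, C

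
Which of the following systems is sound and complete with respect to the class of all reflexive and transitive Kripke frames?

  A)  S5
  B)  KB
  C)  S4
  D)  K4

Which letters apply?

(A) S5 is determined by the class of reflexive, symmetric, and transitive frames.
(B) KB is determined by the class of symmetric frames.
(C) S4 is determined by exactly this class.
(D) K4 is determined by the class of transitive frames.

C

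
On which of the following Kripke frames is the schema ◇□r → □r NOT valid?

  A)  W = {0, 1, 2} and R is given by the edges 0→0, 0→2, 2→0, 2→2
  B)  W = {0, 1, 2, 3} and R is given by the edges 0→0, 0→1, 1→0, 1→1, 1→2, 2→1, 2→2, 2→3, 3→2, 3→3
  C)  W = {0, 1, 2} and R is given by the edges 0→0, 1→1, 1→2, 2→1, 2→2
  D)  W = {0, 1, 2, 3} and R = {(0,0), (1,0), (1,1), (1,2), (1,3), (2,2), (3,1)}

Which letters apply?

B, D

The schema ◇□r → □r is the dual of axiom 5; it is valid on a frame iff R is euclidean.
(A) R is euclidean (any two R-successors of the same world are R-related), so the schema is valid here.
(B) R is not euclidean (1 R 0 and 1 R 2 but not 0 R 2), so the schema fails here.
(C) R is euclidean (any two R-successors of the same world are R-related), so the schema is valid here.
(D) R is not euclidean (1 R 0 and 1 R 1 but not 0 R 1), so the schema fails here.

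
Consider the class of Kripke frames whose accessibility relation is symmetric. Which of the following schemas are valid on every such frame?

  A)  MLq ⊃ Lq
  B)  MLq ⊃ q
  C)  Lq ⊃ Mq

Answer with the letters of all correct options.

B

(A) MLq ⊃ Lq (the dual of axiom 5) characterises the euclidean frames. Such an R need not be euclidean — not valid.
(B) MLq ⊃ q (the dual of axiom B) characterises the symmetric frames. Every such R is symmetric — valid.
(C) Lq ⊃ Mq (axiom D) characterises the serial frames. Such an R need not be serial — not valid.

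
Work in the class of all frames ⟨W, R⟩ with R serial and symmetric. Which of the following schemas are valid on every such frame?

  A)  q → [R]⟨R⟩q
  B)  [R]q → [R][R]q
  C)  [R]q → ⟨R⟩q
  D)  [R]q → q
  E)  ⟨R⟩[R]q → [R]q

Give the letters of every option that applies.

(A) q → [R]⟨R⟩q (axiom B) characterises the symmetric frames. Every such R is symmetric — valid.
(B) axiom 4: valid iff R is transitive. Such an R need not be transitive — not valid.
(C) axiom D: valid iff R is serial. Every such R is serial — valid.
(D) axiom T: valid iff R is reflexive. Such an R need not be reflexive — not valid.
(E) ⟨R⟩[R]q → [R]q is the dual of axiom 5; it is valid on a frame exactly when R is euclidean. Such an R need not be euclidean, so not valid.

A, C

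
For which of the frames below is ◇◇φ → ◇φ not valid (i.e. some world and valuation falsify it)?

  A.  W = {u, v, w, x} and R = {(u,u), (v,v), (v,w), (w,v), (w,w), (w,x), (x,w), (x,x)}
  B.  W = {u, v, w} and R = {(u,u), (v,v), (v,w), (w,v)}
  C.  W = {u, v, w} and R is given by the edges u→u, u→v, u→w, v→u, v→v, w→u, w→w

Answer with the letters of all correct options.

A, B, C

The schema ◇◇φ → ◇φ is the dual of axiom 4; it is valid on a frame iff R is transitive.
(A) R is not transitive (v R w and w R x but not v R x), so the schema fails here.
(B) R is not transitive (w R v and v R w but not w R w), so the schema fails here.
(C) R is not transitive (v R u and u R w but not v R w), so the schema fails here.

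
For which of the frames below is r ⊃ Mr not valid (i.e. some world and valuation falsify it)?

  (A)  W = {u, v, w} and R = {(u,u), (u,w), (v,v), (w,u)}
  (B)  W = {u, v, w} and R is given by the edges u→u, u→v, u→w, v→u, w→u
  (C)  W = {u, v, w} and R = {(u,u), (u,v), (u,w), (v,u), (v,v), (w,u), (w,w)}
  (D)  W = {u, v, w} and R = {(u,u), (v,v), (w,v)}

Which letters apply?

A, B, D

The schema r ⊃ Mr is the dual of axiom T; it is valid on a frame iff R is reflexive.
(A) R is not reflexive (not w R w), so the schema fails here.
(B) R is not reflexive (not v R v), so the schema fails here.
(C) R is reflexive (each world relates to itself), so the schema is valid here.
(D) R is not reflexive (not w R w), so the schema fails here.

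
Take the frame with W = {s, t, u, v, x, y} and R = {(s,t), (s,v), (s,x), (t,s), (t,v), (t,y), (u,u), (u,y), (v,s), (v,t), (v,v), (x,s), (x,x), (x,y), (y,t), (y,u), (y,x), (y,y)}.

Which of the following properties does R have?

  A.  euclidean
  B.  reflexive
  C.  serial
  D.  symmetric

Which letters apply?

C, D

(A) not euclidean: s R t and s R x but not t R x.
(B) not reflexive: not s R s.
(C) serial: every world has an R-successor.
(D) symmetric: every R-edge is matched by its reverse.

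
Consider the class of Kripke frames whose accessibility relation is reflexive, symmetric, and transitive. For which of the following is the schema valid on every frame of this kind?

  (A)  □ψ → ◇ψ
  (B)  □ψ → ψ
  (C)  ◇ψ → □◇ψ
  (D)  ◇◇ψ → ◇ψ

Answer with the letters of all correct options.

A relation that is reflexive, symmetric, and transitive is also euclidean and serial.
(A) □ψ → ◇ψ is axiom D; it is valid on a frame exactly when R is serial. Every such R is serial, so valid.
(B) □ψ → ψ is axiom T; it is valid on a frame exactly when R is reflexive. Every such R is reflexive, so valid.
(C) axiom 5: valid iff R is euclidean. Every such R is euclidean — valid.
(D) ◇◇ψ → ◇ψ (the dual of axiom 4) characterises the transitive frames. Every such R is transitive — valid.

A, B, C, D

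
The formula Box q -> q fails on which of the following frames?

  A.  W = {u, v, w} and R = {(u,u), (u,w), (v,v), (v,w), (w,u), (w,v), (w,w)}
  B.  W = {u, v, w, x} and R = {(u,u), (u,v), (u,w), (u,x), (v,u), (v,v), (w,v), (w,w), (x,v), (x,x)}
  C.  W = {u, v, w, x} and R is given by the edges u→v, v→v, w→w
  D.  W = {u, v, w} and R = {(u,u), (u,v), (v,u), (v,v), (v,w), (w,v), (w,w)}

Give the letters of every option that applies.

The schema Box q -> q is axiom T; it is valid on a frame iff R is reflexive.
(A) R is reflexive (each world relates to itself), so the schema is valid here.
(B) R is reflexive (each world relates to itself), so the schema is valid here.
(C) R is not reflexive (not u R u), so the schema fails here.
(D) R is reflexive (each world relates to itself), so the schema is valid here.

C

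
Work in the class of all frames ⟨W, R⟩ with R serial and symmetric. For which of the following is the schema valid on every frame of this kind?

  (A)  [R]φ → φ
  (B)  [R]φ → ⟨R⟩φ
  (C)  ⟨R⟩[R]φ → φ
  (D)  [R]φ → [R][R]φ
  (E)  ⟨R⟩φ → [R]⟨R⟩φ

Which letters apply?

B, C

(A) [R]φ → φ (axiom T) characterises the reflexive frames. Such an R need not be reflexive — not valid.
(B) [R]φ → ⟨R⟩φ (axiom D) characterises the serial frames. Every such R is serial — valid.
(C) ⟨R⟩[R]φ → φ is the dual of axiom B; it is valid on a frame exactly when R is symmetric. Every such R is symmetric, so valid.
(D) axiom 4: valid iff R is transitive. Such an R need not be transitive — not valid.
(E) ⟨R⟩φ → [R]⟨R⟩φ (axiom 5) characterises the euclidean frames. Such an R need not be euclidean — not valid.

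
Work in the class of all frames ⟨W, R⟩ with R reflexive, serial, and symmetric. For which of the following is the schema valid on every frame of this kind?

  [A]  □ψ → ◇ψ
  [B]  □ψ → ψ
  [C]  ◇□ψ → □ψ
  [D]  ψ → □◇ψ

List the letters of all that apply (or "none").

A, B, D

(A) □ψ → ◇ψ is axiom D; it is valid on a frame exactly when R is serial. Every such R is serial, so valid.
(B) axiom T: valid iff R is reflexive. Every such R is reflexive — valid.
(C) ◇□ψ → □ψ (the dual of axiom 5) characterises the euclidean frames. Such an R need not be euclidean — not valid.
(D) ψ → □◇ψ (axiom B) characterises the symmetric frames. Every such R is symmetric — valid.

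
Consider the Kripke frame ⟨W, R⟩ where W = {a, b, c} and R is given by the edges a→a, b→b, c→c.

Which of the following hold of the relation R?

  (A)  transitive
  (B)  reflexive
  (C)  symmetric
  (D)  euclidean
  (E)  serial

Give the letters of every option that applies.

(A) transitive: R is closed under composition.
(B) reflexive: each world relates to itself.
(C) symmetric: every R-edge is matched by its reverse.
(D) euclidean: any two R-successors of the same world are R-related.
(E) serial: every world has an R-successor.

A, B, C, D, E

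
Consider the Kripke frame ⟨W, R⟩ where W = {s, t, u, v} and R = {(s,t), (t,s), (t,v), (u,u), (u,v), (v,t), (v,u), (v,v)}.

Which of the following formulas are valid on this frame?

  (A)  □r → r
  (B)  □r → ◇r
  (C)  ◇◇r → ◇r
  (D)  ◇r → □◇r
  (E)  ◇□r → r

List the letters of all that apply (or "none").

R is not reflexive: not s R s.
R is symmetric: every R-edge is matched by its reverse.
R is not transitive: s R t and t R s but not s R s.
R is not euclidean: t R s and t R v but not s R v.
R is serial: every world has an R-successor.
(A) □r → r is axiom T; it is valid on a frame exactly when R is reflexive. R is not reflexive, so not valid.
(B) □r → ◇r is axiom D; it is valid on a frame exactly when R is serial. R is serial, so valid.
(C) ◇◇r → ◇r is the dual of axiom 4, which corresponds to transitivity. R is not transitive — not valid.
(D) ◇r → □◇r is axiom 5; it is valid on a frame exactly when R is euclidean. R is not euclidean, so not valid.
(E) the dual of axiom B: valid iff R is symmetric. R is symmetric — valid.

B, E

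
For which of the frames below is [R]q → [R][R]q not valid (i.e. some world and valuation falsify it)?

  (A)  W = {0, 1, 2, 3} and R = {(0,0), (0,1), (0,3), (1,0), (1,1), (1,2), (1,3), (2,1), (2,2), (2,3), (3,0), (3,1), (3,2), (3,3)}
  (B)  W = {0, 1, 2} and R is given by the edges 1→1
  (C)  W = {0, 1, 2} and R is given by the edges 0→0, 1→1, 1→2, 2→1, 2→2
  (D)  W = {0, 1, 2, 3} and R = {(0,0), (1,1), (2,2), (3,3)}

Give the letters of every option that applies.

The schema [R]q → [R][R]q is axiom 4; it is valid on a frame iff R is transitive.
(A) R is not transitive (0 R 1 and 1 R 2 but not 0 R 2), so the schema fails here.
(B) R is transitive (R is closed under composition), so the schema is valid here.
(C) R is transitive (R is closed under composition), so the schema is valid here.
(D) R is transitive (R is closed under composition), so the schema is valid here.

A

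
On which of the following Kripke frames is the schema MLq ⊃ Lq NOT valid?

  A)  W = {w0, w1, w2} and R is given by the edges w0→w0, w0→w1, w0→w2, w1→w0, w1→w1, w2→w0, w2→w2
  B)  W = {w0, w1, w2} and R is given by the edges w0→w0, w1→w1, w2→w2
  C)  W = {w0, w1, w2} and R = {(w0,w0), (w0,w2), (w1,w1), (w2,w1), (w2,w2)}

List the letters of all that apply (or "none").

A, C

The schema MLq ⊃ Lq is the dual of axiom 5; it is valid on a frame iff R is euclidean.
(A) R is not euclidean (w0 R w1 and w0 R w2 but not w1 R w2), so the schema fails here.
(B) R is euclidean (any two R-successors of the same world are R-related), so the schema is valid here.
(C) R is not euclidean (w0 R w2 and w0 R w0 but not w2 R w0), so the schema fails here.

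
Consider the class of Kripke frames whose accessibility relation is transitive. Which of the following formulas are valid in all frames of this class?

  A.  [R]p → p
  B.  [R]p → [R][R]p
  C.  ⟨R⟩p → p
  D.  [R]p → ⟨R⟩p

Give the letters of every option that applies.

(A) [R]p → p is axiom T; it is valid on a frame exactly when R is reflexive. Such an R need not be reflexive, so not valid.
(B) [R]p → [R][R]p (axiom 4) characterises the transitive frames. Every such R is transitive — valid.
(C) ⟨R⟩p → p (the converse of T) corresponds to R being a subset of the identity. Such an R need not be a subset of the identity, so not valid.
(D) [R]p → ⟨R⟩p (axiom D) characterises the serial frames. Such an R need not be serial — not valid.

B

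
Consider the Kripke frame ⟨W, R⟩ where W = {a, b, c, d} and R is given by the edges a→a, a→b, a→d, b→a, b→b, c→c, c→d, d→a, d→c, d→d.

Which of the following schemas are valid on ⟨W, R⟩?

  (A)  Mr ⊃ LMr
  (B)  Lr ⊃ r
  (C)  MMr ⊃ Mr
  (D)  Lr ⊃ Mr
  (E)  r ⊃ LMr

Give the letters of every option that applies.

R is reflexive: each world relates to itself.
R is symmetric: every R-edge is matched by its reverse.
R is not transitive: a R d and d R c but not a R c.
R is not euclidean: a R b and a R d but not b R d.
R is serial: every world has an R-successor.
(A) Mr ⊃ LMr is axiom 5; it is valid on a frame exactly when R is euclidean. R is not euclidean, so not valid.
(B) Lr ⊃ r is axiom T; it is valid on a frame exactly when R is reflexive. R is reflexive, so valid.
(C) MMr ⊃ Mr (the dual of axiom 4) characterises the transitive frames. R is not transitive — not valid.
(D) axiom D: valid iff R is serial. R is serial — valid.
(E) r ⊃ LMr (axiom B) characterises the symmetric frames. R is symmetric — valid.

B, D, E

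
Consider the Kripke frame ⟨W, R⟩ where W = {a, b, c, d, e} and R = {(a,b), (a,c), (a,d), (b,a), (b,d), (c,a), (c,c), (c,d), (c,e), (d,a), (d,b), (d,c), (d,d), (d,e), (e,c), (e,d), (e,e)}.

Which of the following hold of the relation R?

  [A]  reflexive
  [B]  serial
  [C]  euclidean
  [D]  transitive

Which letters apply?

B

(A) not reflexive: not a R a.
(B) serial: every world has an R-successor.
(C) not euclidean: a R b and a R c but not b R c.
(D) not transitive: a R b and b R a but not a R a.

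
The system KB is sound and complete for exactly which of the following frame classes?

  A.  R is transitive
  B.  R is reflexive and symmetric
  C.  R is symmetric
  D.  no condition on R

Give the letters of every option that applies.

C

(A) this class determines K4, not KB.
(B) this class determines B (= KTB), not KB.
(C) KB is sound and complete for exactly this class.
(D) this class determines K, not KB.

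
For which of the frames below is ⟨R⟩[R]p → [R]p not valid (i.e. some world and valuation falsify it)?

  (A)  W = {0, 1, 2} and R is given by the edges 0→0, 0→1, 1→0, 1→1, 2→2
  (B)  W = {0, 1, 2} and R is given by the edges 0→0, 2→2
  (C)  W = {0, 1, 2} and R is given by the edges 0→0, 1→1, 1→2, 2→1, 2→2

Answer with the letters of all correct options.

none

The schema ⟨R⟩[R]p → [R]p is the dual of axiom 5; it is valid on a frame iff R is euclidean.
(A) R is euclidean (any two R-successors of the same world are R-related), so the schema is valid here.
(B) R is euclidean (any two R-successors of the same world are R-related), so the schema is valid here.
(C) R is euclidean (any two R-successors of the same world are R-related), so the schema is valid here.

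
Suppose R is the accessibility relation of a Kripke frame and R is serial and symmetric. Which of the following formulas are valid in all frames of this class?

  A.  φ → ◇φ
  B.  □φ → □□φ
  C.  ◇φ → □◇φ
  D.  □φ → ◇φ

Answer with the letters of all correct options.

D

(A) the dual of axiom T: valid iff R is reflexive. Such an R need not be reflexive — not valid.
(B) □φ → □□φ is axiom 4; it is valid on a frame exactly when R is transitive. Such an R need not be transitive, so not valid.
(C) ◇φ → □◇φ is axiom 5, which corresponds to the euclidean property. Such an R need not be euclidean — not valid.
(D) □φ → ◇φ is axiom D, which corresponds to seriality. Every such R is serial — valid.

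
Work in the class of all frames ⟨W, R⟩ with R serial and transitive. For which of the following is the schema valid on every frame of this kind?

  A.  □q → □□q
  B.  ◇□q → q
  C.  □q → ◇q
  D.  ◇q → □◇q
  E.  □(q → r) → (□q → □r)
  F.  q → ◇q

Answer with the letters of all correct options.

A, C, E

(A) □q → □□q (axiom 4) characterises the transitive frames. Every such R is transitive — valid.
(B) ◇□q → q (the dual of axiom B) characterises the symmetric frames. Such an R need not be symmetric — not valid.
(C) □q → ◇q is axiom D, which corresponds to seriality. Every such R is serial — valid.
(D) ◇q → □◇q (axiom 5) characterises the euclidean frames. Such an R need not be euclidean — not valid.
(E) this is just K, valid on every normal frame.
(F) the dual of axiom T: valid iff R is reflexive. Such an R need not be reflexive — not valid.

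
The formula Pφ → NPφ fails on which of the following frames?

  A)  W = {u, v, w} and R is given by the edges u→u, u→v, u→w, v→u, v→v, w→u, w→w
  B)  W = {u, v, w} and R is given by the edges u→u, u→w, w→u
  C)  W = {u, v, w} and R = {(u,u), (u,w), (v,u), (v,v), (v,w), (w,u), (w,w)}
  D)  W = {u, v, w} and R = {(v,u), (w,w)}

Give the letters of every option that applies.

A, B, C, D

The schema Pφ → NPφ is axiom 5; it is valid on a frame iff R is euclidean.
(A) R is not euclidean (u R v and u R w but not v R w), so the schema fails here.
(B) R is not euclidean (u R w and u R w but not w R w), so the schema fails here.
(C) R is not euclidean (v R u and v R v but not u R v), so the schema fails here.
(D) R is not euclidean (v R u and v R u but not u R u), so the schema fails here.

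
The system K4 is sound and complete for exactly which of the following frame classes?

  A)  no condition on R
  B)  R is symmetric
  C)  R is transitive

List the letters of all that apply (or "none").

C

(A) this class determines K, not K4.
(B) this class determines KB, not K4.
(C) K4 is sound and complete for exactly this class.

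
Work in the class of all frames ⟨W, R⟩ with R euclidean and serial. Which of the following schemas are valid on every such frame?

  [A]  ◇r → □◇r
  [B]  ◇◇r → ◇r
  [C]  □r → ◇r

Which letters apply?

A, C

(A) axiom 5: valid iff R is euclidean. Every such R is euclidean — valid.
(B) ◇◇r → ◇r (the dual of axiom 4) characterises the transitive frames. Such an R need not be transitive — not valid.
(C) □r → ◇r is axiom D, which corresponds to seriality. Every such R is serial — valid.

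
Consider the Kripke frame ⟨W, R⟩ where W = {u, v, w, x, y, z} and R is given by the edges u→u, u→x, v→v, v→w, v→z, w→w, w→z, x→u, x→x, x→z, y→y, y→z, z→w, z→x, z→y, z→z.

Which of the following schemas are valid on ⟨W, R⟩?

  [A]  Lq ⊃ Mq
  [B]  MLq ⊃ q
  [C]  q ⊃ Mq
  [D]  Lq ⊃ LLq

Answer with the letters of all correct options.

R is reflexive: each world relates to itself.
R is not symmetric: v R w but not w R v.
R is not transitive: u R x and x R z but not u R z.
R is serial: every world has an R-successor.
(A) Lq ⊃ Mq (axiom D) characterises the serial frames. R is serial — valid.
(B) MLq ⊃ q (the dual of axiom B) characterises the symmetric frames. R is not symmetric — not valid.
(C) q ⊃ Mq is the dual of axiom T, which corresponds to reflexivity. R is reflexive — valid.
(D) Lq ⊃ LLq is axiom 4, which corresponds to transitivity. R is not transitive — not valid.

A, C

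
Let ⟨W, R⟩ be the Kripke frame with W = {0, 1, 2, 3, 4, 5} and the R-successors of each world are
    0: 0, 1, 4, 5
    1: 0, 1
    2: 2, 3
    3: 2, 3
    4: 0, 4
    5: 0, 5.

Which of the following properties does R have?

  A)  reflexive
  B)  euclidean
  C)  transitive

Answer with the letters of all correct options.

(A) reflexive: each world relates to itself.
(B) not euclidean: 0 R 1 and 0 R 4 but not 1 R 4.
(C) not transitive: 1 R 0 and 0 R 4 but not 1 R 4.

A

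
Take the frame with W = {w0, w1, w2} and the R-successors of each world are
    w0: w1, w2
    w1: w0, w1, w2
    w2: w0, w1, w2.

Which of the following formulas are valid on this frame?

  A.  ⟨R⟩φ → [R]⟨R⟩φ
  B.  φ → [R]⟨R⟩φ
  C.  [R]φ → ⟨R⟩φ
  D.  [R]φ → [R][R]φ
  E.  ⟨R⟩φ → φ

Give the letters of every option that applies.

B, C

R is symmetric: every R-edge is matched by its reverse.
R is not transitive: w0 R w1 and w1 R w0 but not w0 R w0.
R is not euclidean: w1 R w0 and w1 R w0 but not w0 R w0.
R is serial: every world has an R-successor.
R is not a subset of the identity: w0 R w1 with w0 ≠ w1.
(A) ⟨R⟩φ → [R]⟨R⟩φ is axiom 5, which corresponds to the euclidean property. R is not euclidean — not valid.
(B) φ → [R]⟨R⟩φ (axiom B) characterises the symmetric frames. R is symmetric — valid.
(C) [R]φ → ⟨R⟩φ is axiom D, which corresponds to seriality. R is serial — valid.
(D) [R]φ → [R][R]φ (axiom 4) characterises the transitive frames. R is not transitive — not valid.
(E) ⟨R⟩φ → φ (the converse of T) corresponds to R being a subset of the identity. Here R ⊄ identity, so not valid.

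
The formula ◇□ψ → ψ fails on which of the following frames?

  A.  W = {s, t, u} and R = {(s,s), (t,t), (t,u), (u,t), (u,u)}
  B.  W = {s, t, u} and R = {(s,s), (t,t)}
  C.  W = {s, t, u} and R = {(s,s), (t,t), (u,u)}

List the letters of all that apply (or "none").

The schema ◇□ψ → ψ is the dual of axiom B; it is valid on a frame iff R is symmetric.
(A) R is symmetric (every R-edge is matched by its reverse), so the schema is valid here.
(B) R is symmetric (every R-edge is matched by its reverse), so the schema is valid here.
(C) R is symmetric (every R-edge is matched by its reverse), so the schema is valid here.

none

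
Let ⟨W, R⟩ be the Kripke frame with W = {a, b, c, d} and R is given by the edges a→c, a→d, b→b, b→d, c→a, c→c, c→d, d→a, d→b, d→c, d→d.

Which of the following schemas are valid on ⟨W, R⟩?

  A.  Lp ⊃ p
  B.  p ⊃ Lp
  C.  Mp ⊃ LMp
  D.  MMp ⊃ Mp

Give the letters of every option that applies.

R is not reflexive: not a R a.
R is not transitive: a R c and c R a but not a R a.
R is not euclidean: d R a and d R b but not a R b.
R is not a subset of the identity: a R c with a ≠ c.
(A) Lp ⊃ p is axiom T, which corresponds to reflexivity. R is not reflexive — not valid.
(B) p ⊃ Lp is equivalent to ◇p→p; it holds exactly when R ⊆ identity. Here R ⊄ identity — not valid.
(C) Mp ⊃ LMp is axiom 5, which corresponds to the euclidean property. R is not euclidean — not valid.
(D) MMp ⊃ Mp is the dual of axiom 4, which corresponds to transitivity. R is not transitive — not valid.

none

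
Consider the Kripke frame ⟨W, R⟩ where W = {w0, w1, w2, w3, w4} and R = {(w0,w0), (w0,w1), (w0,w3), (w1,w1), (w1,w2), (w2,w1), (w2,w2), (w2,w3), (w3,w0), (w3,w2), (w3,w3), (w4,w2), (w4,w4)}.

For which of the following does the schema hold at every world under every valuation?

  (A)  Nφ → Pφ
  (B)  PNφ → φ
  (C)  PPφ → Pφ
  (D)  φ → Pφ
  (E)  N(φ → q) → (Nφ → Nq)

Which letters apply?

R is reflexive: each world relates to itself.
R is not symmetric: w0 R w1 but not w1 R w0.
R is not transitive: w0 R w1 and w1 R w2 but not w0 R w2.
R is serial: every world has an R-successor.
(A) Nφ → Pφ is axiom D, which corresponds to seriality. R is serial — valid.
(B) PNφ → φ (the dual of axiom B) characterises the symmetric frames. R is not symmetric — not valid.
(C) PPφ → Pφ is the dual of axiom 4, which corresponds to transitivity. R is not transitive — not valid.
(D) φ → Pφ is the dual of axiom T, which corresponds to reflexivity. R is reflexive — valid.
(E) N(φ → q) → (Nφ → Nq) is axiom K, valid on every Kripke frame — valid.

A, D, E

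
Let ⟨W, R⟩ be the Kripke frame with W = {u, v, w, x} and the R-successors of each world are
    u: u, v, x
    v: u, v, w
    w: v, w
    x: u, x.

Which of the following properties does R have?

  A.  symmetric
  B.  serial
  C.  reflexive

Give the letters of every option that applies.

(A) symmetric: every R-edge is matched by its reverse.
(B) serial: every world has an R-successor.
(C) reflexive: each world relates to itself.

A, B, C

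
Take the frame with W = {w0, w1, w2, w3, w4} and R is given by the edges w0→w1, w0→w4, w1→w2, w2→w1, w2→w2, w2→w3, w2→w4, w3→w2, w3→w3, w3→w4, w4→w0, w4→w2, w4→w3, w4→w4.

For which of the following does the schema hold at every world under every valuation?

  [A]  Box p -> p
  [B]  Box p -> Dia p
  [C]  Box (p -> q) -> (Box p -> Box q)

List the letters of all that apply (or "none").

B, C

R is not reflexive: not w0 R w0.
R is serial: every world has an R-successor.
(A) Box p -> p (axiom T) characterises the reflexive frames. R is not reflexive — not valid.
(B) Box p -> Dia p is axiom D; it is valid on a frame exactly when R is serial. R is serial, so valid.
(C) Box (p -> q) -> (Box p -> Box q) is the K axiom; it holds on all frames — valid.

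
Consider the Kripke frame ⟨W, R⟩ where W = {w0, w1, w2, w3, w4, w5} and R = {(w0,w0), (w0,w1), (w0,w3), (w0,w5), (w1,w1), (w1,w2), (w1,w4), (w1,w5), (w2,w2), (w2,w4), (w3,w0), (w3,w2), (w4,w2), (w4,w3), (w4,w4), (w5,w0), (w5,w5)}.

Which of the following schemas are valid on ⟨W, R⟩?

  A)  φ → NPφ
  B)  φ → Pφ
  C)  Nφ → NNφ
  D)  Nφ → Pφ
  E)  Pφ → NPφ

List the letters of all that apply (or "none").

D

R is not reflexive: not w3 R w3.
R is not symmetric: w0 R w1 but not w1 R w0.
R is not transitive: w0 R w1 and w1 R w2 but not w0 R w2.
R is not euclidean: w0 R w1 and w0 R w0 but not w1 R w0.
R is serial: every world has an R-successor.
(A) φ → NPφ is axiom B, which corresponds to symmetry. R is not symmetric — not valid.
(B) φ → Pφ is the dual of axiom T, which corresponds to reflexivity. R is not reflexive — not valid.
(C) axiom 4: valid iff R is transitive. R is not transitive — not valid.
(D) axiom D: valid iff R is serial. R is serial — valid.
(E) Pφ → NPφ is axiom 5; it is valid on a frame exactly when R is euclidean. R is not euclidean, so not valid.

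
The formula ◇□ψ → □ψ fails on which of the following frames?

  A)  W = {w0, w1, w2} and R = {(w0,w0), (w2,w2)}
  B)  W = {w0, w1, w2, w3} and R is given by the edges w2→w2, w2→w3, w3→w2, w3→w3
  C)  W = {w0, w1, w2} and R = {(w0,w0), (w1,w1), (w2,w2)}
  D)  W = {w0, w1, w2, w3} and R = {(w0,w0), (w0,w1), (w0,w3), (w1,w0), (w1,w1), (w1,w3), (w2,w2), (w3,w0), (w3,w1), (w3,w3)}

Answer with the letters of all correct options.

The schema ◇□ψ → □ψ is the dual of axiom 5; it is valid on a frame iff R is euclidean.
(A) R is euclidean (any two R-successors of the same world are R-related), so the schema is valid here.
(B) R is euclidean (any two R-successors of the same world are R-related), so the schema is valid here.
(C) R is euclidean (any two R-successors of the same world are R-related), so the schema is valid here.
(D) R is euclidean (any two R-successors of the same world are R-related), so the schema is valid here.

none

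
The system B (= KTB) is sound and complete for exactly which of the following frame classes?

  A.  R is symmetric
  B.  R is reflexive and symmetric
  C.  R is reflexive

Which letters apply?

(A) this class determines KB, not B (= KTB).
(B) B (= KTB) is sound and complete for exactly this class.
(C) this class determines T (= KT), not B (= KTB).

B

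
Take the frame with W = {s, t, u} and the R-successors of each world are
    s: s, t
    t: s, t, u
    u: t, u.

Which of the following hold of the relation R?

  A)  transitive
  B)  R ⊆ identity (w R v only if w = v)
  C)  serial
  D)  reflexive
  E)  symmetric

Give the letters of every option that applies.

C, D, E

(A) not transitive: s R t and t R u but not s R u.
(B) not ⊆ identity: s R t with s ≠ t.
(C) serial: every world has an R-successor.
(D) reflexive: each world relates to itself.
(E) symmetric: every R-edge is matched by its reverse.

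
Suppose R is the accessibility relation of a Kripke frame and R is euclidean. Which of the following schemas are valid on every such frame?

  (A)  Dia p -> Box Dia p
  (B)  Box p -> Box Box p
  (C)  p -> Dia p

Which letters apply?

A

(A) Dia p -> Box Dia p (axiom 5) characterises the euclidean frames. Every such R is euclidean — valid.
(B) Box p -> Box Box p is axiom 4, which corresponds to transitivity. Such an R need not be transitive — not valid.
(C) p -> Dia p (the dual of axiom T) characterises the reflexive frames. Such an R need not be reflexive — not valid.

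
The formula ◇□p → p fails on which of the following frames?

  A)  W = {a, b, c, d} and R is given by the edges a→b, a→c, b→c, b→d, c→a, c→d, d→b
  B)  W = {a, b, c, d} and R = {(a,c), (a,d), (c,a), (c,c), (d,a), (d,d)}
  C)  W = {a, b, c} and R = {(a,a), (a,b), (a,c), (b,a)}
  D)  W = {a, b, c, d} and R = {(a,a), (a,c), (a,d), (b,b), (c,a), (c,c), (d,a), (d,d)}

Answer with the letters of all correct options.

A, C

The schema ◇□p → p is the dual of axiom B; it is valid on a frame iff R is symmetric.
(A) R is not symmetric (a R b but not b R a), so the schema fails here.
(B) R is symmetric (every R-edge is matched by its reverse), so the schema is valid here.
(C) R is not symmetric (a R c but not c R a), so the schema fails here.
(D) R is symmetric (every R-edge is matched by its reverse), so the schema is valid here.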